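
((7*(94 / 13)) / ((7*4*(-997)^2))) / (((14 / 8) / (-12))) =-1128 / 90454819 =-0.00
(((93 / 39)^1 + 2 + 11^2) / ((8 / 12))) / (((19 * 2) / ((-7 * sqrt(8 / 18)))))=-5705 / 247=-23.10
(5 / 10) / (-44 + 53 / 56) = -0.01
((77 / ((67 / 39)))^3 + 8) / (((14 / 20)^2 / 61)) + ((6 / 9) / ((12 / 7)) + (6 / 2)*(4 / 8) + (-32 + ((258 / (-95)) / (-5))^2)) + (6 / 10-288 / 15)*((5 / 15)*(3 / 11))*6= 3690245691488450162407 / 329187171245625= 11210174.68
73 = 73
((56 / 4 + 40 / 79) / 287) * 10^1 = 11460 / 22673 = 0.51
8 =8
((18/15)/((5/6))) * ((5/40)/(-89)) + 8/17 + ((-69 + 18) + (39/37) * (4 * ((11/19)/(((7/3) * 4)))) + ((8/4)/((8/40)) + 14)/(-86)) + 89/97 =-77065396267173/1552753394150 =-49.63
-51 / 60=-17 / 20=-0.85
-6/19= -0.32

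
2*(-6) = -12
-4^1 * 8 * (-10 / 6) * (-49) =-7840 / 3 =-2613.33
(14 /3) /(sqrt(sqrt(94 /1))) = 7 *94^(3 /4) /141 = 1.50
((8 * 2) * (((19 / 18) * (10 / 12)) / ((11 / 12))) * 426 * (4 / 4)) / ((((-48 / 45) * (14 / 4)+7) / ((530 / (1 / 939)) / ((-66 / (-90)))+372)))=8060698046400 / 5929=1359537535.23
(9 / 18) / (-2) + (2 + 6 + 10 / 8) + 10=19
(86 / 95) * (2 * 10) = 344 / 19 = 18.11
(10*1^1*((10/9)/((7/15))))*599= 299500/21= 14261.90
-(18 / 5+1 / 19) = -347 / 95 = -3.65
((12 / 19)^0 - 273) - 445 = -717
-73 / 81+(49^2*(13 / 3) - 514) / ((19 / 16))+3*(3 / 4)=51279791 / 6156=8330.05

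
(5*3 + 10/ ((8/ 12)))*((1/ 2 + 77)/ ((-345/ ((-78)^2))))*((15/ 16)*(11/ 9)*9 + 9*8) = -310489335/ 92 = -3374884.08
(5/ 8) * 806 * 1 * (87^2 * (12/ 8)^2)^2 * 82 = 383372482006215/ 32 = 11980390062694.22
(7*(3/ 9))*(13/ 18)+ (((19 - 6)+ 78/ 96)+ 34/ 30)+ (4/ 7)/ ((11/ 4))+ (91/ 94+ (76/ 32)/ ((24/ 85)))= 819799693/ 31268160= 26.22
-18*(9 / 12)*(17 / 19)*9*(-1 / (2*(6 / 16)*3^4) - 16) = 33082 / 19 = 1741.16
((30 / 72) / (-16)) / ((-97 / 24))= 5 / 776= 0.01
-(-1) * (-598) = -598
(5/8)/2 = 5/16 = 0.31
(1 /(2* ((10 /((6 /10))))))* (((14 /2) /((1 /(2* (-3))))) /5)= -0.25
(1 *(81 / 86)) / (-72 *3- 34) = -81 / 21500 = -0.00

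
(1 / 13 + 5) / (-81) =-22 / 351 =-0.06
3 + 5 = 8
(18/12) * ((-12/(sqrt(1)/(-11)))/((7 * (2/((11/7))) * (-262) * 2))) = -1089/25676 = -0.04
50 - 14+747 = 783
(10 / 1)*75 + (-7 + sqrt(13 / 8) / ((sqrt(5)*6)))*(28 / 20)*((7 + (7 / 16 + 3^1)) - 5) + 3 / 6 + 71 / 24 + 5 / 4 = 203*sqrt(130) / 3200 + 168341 / 240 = 702.14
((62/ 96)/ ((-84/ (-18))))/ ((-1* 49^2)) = -31/ 537824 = -0.00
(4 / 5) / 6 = 2 / 15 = 0.13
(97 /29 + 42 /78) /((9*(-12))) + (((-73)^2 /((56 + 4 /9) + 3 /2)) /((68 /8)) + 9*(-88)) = -46998972626 /60161283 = -781.22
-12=-12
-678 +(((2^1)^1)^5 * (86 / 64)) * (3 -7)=-850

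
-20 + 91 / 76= -1429 / 76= -18.80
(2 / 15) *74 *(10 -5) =148 / 3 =49.33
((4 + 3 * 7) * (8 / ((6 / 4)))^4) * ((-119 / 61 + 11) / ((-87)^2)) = 301465600 / 12466143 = 24.18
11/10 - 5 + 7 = 31/10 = 3.10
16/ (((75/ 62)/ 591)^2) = 2386908736/ 625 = 3819053.98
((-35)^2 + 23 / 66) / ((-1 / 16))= -646984 / 33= -19605.58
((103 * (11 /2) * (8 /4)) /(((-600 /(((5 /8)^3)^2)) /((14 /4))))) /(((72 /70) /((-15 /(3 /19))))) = 16481609375 /452984832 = 36.38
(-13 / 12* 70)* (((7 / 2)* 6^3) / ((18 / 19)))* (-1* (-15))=-907725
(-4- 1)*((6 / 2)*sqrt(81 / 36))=-45 / 2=-22.50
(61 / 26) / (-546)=-61 / 14196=-0.00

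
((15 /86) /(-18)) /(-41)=5 /21156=0.00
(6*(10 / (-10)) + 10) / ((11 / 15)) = 60 / 11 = 5.45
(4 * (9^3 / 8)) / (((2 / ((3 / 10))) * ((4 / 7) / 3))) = 45927 / 160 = 287.04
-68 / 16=-4.25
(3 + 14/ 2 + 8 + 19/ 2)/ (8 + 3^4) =55/ 178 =0.31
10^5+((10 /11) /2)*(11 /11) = 100000.45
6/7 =0.86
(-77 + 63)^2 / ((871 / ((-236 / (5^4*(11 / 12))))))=-555072 / 5988125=-0.09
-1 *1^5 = -1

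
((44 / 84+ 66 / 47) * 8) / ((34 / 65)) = 494780 / 16779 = 29.49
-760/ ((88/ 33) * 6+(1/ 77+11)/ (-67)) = -490105/ 10212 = -47.99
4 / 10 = 2 / 5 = 0.40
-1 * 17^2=-289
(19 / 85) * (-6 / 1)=-114 / 85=-1.34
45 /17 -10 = -7.35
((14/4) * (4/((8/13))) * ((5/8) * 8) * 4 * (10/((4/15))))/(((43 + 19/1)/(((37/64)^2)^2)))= 63955744125/2080374784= 30.74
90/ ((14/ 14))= 90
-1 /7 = -0.14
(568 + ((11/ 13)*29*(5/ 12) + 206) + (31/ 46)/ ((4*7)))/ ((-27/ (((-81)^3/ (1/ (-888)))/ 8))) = -28689775049457/ 16744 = -1713436159.19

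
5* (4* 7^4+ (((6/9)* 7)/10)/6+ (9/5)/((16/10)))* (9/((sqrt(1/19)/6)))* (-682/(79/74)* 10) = -1308839509230* sqrt(19)/79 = -72216444987.94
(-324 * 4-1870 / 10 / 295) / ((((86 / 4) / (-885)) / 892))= 2047177464 / 43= 47608778.23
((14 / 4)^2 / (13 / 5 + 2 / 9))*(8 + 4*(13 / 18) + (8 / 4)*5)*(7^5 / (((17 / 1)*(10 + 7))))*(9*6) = 10450760670 / 36703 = 284738.60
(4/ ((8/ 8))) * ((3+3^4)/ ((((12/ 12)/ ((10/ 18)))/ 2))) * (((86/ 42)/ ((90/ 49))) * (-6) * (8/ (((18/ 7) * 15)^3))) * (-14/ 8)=40471256/ 66430125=0.61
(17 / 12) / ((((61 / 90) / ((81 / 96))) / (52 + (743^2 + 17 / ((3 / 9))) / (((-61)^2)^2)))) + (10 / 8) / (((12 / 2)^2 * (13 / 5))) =145127124104635 / 1581084275472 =91.79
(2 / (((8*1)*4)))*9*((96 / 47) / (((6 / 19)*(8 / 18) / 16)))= 6156 / 47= 130.98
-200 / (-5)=40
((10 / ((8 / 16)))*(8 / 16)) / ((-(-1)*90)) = 1 / 9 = 0.11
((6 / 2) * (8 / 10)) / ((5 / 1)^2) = 12 / 125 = 0.10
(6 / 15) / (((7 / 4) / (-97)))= -776 / 35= -22.17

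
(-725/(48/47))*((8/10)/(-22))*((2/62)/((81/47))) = 320305/662904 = 0.48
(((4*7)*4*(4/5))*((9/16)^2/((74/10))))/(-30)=-189/1480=-0.13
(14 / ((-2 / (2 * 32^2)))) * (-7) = 100352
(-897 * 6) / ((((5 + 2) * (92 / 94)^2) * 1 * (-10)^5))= 258453 / 32200000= 0.01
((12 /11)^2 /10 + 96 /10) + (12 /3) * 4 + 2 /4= 6345 /242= 26.22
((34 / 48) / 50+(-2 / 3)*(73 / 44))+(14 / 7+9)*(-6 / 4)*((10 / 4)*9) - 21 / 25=-4926001 / 13200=-373.18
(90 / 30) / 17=3 / 17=0.18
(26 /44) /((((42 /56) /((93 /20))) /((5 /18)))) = 403 /396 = 1.02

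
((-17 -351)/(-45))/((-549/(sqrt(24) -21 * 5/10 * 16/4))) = 5152/8235 -736 * sqrt(6)/24705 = 0.55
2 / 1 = 2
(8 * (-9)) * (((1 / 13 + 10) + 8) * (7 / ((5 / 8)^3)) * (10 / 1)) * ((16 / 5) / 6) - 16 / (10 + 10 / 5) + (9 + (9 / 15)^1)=-194044036 / 975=-199019.52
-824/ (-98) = 412/ 49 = 8.41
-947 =-947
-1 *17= -17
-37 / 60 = -0.62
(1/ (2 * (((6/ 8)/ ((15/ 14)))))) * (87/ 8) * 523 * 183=41633415/ 56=743453.84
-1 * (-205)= 205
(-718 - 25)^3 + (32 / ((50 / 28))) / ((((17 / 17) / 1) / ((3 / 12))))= -410172402.52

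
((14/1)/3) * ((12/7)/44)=2/11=0.18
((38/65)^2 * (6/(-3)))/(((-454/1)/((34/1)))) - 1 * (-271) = 259958421/959075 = 271.05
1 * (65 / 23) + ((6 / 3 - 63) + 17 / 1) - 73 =-2626 / 23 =-114.17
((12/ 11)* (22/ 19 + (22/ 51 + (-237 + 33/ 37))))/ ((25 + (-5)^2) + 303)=-33632816/ 46405733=-0.72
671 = 671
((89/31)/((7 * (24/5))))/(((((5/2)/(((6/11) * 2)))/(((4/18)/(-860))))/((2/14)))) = -89/64663830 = -0.00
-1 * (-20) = 20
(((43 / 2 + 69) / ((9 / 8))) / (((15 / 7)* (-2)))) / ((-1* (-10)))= -1267 / 675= -1.88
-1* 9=-9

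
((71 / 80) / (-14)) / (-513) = 71 / 574560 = 0.00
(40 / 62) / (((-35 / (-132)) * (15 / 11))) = 1936 / 1085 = 1.78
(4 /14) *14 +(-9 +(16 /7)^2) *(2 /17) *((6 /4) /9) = 9811 /2499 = 3.93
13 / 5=2.60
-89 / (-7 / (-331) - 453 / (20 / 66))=294590 / 4948049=0.06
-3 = -3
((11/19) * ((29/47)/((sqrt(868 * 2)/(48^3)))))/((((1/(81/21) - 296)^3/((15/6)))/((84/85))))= -0.00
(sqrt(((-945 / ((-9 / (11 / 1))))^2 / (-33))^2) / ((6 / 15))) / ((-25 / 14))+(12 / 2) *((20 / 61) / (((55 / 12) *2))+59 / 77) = -265804113 / 4697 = -56590.19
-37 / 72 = -0.51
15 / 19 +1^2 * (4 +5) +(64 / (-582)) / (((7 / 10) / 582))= -10858 / 133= -81.64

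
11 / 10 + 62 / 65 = 267 / 130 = 2.05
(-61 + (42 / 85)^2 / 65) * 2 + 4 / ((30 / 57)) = -53721572 / 469625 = -114.39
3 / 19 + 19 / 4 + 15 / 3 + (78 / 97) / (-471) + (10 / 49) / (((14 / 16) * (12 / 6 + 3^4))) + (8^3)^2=262153.91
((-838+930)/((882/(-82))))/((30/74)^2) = -5163868/99225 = -52.04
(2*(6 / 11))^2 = 144 / 121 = 1.19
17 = 17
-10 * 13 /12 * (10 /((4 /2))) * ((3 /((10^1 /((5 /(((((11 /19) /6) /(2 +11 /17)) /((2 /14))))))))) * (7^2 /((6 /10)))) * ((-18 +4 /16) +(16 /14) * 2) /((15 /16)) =80213250 /187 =428947.86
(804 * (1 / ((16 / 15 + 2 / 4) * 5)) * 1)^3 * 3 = 336777564672 / 103823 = 3243766.46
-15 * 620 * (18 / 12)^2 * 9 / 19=-188325 / 19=-9911.84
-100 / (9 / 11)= -1100 / 9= -122.22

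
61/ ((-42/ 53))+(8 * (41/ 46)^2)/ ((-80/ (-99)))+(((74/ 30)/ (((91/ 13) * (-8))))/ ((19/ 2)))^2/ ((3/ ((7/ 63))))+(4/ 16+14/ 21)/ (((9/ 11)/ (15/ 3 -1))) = -58783956234869/ 909547153200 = -64.63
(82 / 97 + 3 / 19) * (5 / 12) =9245 / 22116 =0.42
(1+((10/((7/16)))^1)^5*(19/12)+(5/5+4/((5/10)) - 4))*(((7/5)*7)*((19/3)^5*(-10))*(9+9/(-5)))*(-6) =19732484671531617184/46305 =426141554292875.87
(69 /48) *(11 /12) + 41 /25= 14197 /4800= 2.96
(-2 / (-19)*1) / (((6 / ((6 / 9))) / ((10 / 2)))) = 0.06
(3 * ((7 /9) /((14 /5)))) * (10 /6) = 25 /18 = 1.39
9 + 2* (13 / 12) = 67 / 6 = 11.17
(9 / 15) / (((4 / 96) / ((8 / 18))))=32 / 5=6.40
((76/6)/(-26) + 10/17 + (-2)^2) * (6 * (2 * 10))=108760/221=492.13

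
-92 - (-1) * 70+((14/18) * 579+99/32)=41417/96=431.43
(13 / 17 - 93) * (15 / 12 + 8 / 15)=-41944 / 255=-164.49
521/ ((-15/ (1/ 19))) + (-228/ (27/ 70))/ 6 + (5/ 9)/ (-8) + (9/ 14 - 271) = -53257859/ 143640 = -370.77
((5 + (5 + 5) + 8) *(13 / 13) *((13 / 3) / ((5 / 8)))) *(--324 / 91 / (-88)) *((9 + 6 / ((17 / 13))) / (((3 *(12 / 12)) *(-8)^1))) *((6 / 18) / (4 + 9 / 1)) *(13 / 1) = 207 / 170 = 1.22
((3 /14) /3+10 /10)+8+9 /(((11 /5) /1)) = 2027 /154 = 13.16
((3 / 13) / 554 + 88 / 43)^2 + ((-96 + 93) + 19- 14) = 593646386217 / 95905418596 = 6.19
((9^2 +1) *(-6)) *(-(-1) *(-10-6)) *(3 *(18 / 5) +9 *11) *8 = 34573824 / 5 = 6914764.80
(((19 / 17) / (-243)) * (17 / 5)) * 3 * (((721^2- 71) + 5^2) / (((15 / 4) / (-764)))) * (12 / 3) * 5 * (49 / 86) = 65728331872 / 1161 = 56613550.28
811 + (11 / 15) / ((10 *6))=729911 / 900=811.01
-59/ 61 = -0.97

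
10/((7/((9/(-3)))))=-30/7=-4.29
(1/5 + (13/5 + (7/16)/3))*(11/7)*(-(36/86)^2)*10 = -29997/3698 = -8.11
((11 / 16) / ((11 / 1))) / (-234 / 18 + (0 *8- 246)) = -0.00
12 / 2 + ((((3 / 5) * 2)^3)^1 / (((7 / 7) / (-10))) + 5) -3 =-232 / 25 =-9.28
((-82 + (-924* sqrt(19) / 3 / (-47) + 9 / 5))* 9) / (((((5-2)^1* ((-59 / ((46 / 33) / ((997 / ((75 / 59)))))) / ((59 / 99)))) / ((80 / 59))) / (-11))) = -7378400 / 114528381 + 2576000* sqrt(19) / 489348537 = -0.04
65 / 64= 1.02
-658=-658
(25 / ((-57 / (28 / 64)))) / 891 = -175 / 812592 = -0.00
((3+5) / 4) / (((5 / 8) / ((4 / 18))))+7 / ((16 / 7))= 2717 / 720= 3.77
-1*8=-8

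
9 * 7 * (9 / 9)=63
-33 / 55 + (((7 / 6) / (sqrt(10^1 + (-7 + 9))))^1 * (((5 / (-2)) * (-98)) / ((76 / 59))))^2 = 51184535429 / 12476160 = 4102.59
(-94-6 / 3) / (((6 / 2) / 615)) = -19680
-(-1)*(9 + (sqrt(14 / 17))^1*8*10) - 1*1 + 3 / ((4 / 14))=37 / 2 + 80*sqrt(238) / 17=91.10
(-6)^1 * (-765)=4590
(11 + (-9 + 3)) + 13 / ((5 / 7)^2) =762 / 25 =30.48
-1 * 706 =-706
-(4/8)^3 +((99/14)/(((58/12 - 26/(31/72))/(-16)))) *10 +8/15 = 180318619/8679720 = 20.77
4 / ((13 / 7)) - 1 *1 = 15 / 13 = 1.15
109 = 109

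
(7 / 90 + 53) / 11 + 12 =16657 / 990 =16.83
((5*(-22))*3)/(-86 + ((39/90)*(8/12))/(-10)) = 148500/38713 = 3.84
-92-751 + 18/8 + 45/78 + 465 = -19509/52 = -375.17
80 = 80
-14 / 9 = -1.56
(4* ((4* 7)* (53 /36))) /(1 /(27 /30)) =742 /5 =148.40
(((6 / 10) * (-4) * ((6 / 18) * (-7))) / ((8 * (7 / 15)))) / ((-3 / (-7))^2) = 49 / 6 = 8.17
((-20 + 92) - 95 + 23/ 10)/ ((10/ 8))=-414/ 25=-16.56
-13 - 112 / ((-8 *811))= -10529 / 811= -12.98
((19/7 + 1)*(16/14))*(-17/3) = -3536/147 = -24.05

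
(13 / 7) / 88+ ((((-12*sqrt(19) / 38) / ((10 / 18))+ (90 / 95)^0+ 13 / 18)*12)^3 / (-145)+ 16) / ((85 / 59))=-28577816227399 / 97369965000+ 39323039328*sqrt(19) / 556165625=14.69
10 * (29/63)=290/63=4.60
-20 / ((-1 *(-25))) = -4 / 5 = -0.80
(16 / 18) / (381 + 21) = 4 / 1809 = 0.00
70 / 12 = 35 / 6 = 5.83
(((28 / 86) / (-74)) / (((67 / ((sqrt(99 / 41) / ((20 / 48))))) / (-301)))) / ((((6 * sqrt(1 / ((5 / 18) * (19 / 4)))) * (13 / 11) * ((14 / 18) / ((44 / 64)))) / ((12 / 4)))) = 22869 * sqrt(85690) / 211409120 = 0.03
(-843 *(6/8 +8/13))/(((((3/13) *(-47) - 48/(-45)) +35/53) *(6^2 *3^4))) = 0.04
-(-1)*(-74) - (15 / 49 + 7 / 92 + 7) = -366871 / 4508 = -81.38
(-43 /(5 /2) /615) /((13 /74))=-6364 /39975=-0.16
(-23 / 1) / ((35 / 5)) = -23 / 7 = -3.29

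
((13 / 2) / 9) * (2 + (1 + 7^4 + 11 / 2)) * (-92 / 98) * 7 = -1440881 / 126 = -11435.56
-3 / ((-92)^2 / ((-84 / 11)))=63 / 23276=0.00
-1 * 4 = -4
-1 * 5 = -5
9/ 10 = 0.90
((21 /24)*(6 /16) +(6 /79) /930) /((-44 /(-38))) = 4886971 /17240960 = 0.28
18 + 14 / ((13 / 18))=486 / 13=37.38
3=3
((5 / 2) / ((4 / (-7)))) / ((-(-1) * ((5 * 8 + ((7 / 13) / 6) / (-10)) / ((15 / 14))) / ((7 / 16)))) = -102375 / 1996352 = -0.05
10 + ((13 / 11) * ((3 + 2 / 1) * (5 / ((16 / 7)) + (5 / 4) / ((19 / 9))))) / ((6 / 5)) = 475265 / 20064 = 23.69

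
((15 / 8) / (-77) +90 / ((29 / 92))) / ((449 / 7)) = 5100045 / 1145848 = 4.45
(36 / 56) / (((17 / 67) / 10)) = 3015 / 119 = 25.34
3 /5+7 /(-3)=-26 /15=-1.73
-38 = -38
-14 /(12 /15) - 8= -51 /2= -25.50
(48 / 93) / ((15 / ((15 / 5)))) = 16 / 155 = 0.10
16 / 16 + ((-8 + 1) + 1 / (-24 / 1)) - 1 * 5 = -265 / 24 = -11.04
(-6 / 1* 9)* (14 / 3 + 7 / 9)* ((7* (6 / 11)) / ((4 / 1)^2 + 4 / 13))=-40131 / 583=-68.84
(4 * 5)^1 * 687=13740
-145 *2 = -290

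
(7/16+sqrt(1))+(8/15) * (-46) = -5543/240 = -23.10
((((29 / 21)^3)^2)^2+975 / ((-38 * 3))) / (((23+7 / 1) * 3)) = 11054317820607165233 / 25156930088942312220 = 0.44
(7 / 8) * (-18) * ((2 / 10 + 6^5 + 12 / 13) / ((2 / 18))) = -286625871 / 260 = -1102407.20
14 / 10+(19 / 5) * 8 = 159 / 5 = 31.80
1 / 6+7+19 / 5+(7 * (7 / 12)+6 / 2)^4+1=262243829 / 103680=2529.36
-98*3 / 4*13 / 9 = -637 / 6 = -106.17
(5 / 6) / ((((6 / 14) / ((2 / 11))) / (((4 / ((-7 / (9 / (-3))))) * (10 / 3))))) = 200 / 99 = 2.02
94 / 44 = 47 / 22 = 2.14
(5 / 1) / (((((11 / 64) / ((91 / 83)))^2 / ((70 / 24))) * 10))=148395520 / 2500707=59.34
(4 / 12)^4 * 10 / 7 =10 / 567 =0.02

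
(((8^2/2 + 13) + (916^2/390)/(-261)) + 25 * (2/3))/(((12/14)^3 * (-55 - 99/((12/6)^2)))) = -932615971/876717270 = -1.06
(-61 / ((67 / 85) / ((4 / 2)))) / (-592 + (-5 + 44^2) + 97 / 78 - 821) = -808860 / 2713567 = -0.30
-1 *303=-303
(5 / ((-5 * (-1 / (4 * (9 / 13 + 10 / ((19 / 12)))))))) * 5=34620 / 247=140.16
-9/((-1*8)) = 9/8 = 1.12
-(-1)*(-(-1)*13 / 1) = 13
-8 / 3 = -2.67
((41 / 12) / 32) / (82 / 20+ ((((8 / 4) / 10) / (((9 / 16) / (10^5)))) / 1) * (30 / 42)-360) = 4305 / 1009650112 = 0.00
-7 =-7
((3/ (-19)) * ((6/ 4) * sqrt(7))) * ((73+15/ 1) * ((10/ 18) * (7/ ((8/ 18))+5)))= -4565 * sqrt(7)/ 19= -635.68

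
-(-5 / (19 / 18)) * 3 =14.21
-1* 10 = -10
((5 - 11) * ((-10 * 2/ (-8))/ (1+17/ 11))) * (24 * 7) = -990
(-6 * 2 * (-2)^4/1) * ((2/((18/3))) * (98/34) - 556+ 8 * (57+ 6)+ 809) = -145528.47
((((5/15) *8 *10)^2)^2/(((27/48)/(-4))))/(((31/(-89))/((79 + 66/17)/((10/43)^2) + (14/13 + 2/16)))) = 79079090408652800/4994379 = 15833618235.35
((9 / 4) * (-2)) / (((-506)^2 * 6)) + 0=-3 / 1024144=-0.00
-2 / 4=-1 / 2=-0.50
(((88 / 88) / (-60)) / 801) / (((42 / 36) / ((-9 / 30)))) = 1 / 186900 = 0.00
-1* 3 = -3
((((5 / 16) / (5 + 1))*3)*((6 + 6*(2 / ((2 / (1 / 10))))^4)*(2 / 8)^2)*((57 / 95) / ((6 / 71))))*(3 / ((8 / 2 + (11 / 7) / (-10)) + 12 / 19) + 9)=122591627937 / 30469120000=4.02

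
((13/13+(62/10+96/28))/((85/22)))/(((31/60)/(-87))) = -275616/595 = -463.22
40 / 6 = 20 / 3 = 6.67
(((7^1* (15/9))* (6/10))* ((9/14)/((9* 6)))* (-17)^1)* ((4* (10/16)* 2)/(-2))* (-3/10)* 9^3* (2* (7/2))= -5421.94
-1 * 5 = -5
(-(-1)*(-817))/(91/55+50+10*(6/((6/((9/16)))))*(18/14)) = -2516360/181371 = -13.87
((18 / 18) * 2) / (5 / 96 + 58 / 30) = 960 / 953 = 1.01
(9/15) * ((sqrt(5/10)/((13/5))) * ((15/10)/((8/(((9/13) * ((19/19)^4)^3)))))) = 81 * sqrt(2)/5408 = 0.02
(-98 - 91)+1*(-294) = -483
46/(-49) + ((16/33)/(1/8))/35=-6694/8085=-0.83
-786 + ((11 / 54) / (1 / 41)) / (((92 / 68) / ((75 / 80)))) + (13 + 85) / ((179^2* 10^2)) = -4139800369937 / 5305989600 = -780.21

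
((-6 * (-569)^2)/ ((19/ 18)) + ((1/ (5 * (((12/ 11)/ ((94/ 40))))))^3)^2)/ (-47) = 104408477546167287738287189/ 2666483712000000000000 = 39155.87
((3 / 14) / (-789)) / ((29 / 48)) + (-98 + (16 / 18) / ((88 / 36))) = -57340050 / 587279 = -97.64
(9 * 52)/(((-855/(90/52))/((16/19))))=-288/361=-0.80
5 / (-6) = -5 / 6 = -0.83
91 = 91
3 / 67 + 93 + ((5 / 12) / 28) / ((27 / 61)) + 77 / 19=1121732825 / 11548656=97.13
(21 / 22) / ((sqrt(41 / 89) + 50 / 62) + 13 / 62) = 3650157 / 2152007-40362* sqrt(3649) / 2152007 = 0.56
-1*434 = -434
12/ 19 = 0.63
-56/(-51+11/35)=980/887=1.10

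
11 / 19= 0.58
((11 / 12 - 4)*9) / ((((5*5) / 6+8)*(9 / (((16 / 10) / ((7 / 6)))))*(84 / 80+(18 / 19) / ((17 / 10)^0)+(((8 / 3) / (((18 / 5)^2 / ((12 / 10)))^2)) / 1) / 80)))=-295192512 / 1696694251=-0.17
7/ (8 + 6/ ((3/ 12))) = 7/ 32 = 0.22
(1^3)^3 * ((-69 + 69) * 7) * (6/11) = 0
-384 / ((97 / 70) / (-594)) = 15966720 / 97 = 164605.36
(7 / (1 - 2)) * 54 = -378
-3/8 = -0.38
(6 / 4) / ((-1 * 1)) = -3 / 2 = -1.50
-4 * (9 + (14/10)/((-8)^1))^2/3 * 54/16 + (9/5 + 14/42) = -3343963/9600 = -348.33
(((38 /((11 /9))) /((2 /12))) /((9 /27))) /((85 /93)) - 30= 544458 /935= 582.31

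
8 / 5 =1.60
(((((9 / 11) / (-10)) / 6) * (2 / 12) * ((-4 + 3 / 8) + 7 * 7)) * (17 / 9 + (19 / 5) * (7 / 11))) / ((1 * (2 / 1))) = -533 / 2400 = -0.22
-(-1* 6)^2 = -36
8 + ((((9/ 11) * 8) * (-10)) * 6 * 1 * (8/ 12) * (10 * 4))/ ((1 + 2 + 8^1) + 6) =-113704/ 187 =-608.04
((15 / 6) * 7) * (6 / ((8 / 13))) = 1365 / 8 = 170.62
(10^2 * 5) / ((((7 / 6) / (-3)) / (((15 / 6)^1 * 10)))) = -32142.86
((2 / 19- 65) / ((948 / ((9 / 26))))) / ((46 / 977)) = -3613923 / 7180784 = -0.50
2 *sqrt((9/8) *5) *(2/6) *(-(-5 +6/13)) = 59 *sqrt(10)/26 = 7.18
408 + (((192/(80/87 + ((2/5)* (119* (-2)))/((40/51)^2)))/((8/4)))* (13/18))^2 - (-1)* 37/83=24303299471547796509/59472323247606947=408.65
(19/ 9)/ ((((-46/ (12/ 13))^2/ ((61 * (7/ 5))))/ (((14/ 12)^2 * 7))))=2782759/ 4023045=0.69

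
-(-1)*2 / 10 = 1 / 5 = 0.20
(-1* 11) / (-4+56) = -11 / 52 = -0.21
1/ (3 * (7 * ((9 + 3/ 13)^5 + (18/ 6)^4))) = 371293/ 523178769393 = 0.00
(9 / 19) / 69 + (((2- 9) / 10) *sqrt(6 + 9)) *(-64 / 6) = 3 / 437 + 112 *sqrt(15) / 15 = 28.93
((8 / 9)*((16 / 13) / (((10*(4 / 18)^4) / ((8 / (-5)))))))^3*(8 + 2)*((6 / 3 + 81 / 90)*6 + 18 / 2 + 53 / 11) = -43594611399917568 / 377609375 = -115448964.69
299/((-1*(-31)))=299/31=9.65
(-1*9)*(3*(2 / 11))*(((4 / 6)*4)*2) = -288 / 11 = -26.18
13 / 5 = 2.60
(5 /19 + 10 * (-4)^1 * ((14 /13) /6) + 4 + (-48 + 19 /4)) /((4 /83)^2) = -942670093 /47424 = -19877.49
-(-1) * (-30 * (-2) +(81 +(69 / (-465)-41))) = 15477 / 155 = 99.85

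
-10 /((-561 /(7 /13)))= 70 /7293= 0.01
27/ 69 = 9/ 23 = 0.39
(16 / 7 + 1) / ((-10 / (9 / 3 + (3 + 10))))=-184 / 35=-5.26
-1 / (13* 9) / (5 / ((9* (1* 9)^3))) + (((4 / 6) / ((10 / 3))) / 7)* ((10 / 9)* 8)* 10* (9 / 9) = -35527 / 4095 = -8.68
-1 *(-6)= 6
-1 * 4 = -4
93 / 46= 2.02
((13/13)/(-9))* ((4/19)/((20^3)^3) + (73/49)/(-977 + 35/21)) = 14015999996227/82583424000000000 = 0.00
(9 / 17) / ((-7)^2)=9 / 833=0.01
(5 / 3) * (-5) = -25 / 3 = -8.33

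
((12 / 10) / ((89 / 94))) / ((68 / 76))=10716 / 7565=1.42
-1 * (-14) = 14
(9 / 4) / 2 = 9 / 8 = 1.12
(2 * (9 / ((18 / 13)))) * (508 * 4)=26416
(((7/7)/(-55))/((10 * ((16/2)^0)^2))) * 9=-0.02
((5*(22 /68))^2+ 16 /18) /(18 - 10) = 36473 /83232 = 0.44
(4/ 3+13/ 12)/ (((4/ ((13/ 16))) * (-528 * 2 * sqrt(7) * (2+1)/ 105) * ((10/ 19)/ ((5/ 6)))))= -35815 * sqrt(7)/ 9732096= -0.01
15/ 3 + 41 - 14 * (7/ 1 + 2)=-80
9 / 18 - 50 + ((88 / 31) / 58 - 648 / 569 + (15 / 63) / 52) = -28256546491 / 558591852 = -50.59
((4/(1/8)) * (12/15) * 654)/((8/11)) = 115104/5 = 23020.80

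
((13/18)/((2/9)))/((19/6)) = 39/38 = 1.03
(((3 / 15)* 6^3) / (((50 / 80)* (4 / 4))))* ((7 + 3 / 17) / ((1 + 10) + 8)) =210816 / 8075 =26.11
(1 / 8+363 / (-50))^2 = 2036329 / 40000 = 50.91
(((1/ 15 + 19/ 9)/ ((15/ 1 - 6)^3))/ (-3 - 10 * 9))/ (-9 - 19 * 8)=0.00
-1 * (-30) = 30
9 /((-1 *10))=-9 /10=-0.90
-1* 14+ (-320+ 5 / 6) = -1999 / 6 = -333.17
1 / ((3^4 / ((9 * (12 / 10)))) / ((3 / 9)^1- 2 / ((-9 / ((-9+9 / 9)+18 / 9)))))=-2 / 15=-0.13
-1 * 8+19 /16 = -109 /16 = -6.81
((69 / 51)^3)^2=148035889 / 24137569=6.13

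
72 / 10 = 36 / 5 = 7.20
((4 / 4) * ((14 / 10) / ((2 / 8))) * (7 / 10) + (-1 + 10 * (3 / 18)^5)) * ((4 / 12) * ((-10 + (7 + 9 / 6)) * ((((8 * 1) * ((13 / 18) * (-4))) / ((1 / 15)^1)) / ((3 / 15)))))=3691337 / 1458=2531.78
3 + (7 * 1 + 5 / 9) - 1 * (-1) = 11.56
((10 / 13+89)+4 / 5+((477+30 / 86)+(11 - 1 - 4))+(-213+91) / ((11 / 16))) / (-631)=-12189271 / 19400095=-0.63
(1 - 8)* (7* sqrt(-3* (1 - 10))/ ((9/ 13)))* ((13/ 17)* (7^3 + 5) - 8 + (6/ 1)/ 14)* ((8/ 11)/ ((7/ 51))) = -290888* sqrt(3) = -503832.80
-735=-735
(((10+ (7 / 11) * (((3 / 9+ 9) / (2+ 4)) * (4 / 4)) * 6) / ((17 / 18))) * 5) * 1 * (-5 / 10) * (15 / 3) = -39450 / 187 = -210.96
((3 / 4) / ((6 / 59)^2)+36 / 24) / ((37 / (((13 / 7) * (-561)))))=-8637343 / 4144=-2084.30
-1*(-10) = 10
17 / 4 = 4.25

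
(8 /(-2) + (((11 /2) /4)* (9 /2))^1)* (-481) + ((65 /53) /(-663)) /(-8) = -45504995 /43248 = -1052.19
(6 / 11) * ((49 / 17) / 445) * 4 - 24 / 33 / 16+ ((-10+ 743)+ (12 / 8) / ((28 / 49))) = 489699423 / 665720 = 735.59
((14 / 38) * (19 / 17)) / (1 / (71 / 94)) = 497 / 1598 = 0.31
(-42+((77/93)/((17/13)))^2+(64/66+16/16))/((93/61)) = -66466698976/2557050903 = -25.99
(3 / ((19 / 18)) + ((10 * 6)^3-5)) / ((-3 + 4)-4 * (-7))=4103959 / 551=7448.20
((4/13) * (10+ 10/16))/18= 85/468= 0.18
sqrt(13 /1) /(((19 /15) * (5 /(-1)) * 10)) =-0.06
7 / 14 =1 / 2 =0.50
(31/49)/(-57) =-31/2793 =-0.01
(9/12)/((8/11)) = 33/32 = 1.03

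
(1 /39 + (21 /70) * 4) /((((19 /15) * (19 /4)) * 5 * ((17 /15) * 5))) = 2868 /398905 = 0.01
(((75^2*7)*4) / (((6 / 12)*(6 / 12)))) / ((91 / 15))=103846.15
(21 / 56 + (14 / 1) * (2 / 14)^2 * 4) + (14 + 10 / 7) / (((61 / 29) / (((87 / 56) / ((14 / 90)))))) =12515845 / 167384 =74.77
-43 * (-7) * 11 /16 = 3311 /16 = 206.94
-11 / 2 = -5.50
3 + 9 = 12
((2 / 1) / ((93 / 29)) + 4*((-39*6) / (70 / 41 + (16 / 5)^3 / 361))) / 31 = -80428366606 / 4795417869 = -16.77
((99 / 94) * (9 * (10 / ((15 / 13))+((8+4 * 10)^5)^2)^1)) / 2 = 28924115169356812053 / 94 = 307703352865498000.56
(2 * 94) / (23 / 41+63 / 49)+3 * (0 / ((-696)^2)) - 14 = 23268 / 265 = 87.80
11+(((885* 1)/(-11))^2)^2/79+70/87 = 53370589722628/100627593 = 530377.29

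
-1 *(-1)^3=1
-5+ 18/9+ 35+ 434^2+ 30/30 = 188389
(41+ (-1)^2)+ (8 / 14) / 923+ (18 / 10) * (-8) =891638 / 32305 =27.60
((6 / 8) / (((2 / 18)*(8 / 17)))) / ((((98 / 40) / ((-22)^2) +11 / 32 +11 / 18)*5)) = 499851 / 167257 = 2.99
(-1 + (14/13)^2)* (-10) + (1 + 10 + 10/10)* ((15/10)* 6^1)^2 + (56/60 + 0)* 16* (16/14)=2503234/2535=987.47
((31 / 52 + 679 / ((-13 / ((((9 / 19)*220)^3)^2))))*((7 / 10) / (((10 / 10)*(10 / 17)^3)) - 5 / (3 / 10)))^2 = 4217394641363610623529183595291981038731060094952397396809 / 5386323187039409409600000000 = 782982100203627042632707600000.00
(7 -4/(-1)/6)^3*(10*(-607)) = -73853690/27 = -2735321.85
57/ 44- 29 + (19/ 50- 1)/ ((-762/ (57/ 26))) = -100621971/ 3632200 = -27.70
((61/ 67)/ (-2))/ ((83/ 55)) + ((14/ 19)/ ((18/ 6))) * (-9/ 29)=-2315729/ 6128222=-0.38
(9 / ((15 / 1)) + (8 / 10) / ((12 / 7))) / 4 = 4 / 15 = 0.27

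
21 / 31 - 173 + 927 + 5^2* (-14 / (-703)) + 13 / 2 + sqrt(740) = 2* sqrt(185) + 33198379 / 43586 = 788.88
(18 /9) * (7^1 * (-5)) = -70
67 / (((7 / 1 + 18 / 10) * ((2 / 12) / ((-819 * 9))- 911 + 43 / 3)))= -7407855 / 872431582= -0.01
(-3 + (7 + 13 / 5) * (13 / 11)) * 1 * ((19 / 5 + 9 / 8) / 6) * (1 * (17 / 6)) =170799 / 8800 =19.41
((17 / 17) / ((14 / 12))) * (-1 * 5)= -30 / 7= -4.29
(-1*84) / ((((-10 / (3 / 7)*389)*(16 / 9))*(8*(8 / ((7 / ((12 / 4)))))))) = 189 / 995840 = 0.00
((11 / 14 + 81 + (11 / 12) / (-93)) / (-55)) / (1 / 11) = -638833 / 39060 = -16.36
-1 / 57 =-0.02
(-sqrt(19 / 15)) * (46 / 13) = -46 * sqrt(285) / 195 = -3.98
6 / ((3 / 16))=32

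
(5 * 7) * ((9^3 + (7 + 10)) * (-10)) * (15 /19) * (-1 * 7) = 1442921.05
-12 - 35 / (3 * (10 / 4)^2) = -208 / 15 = -13.87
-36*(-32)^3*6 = 7077888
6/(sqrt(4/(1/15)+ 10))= 3 * sqrt(70)/35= 0.72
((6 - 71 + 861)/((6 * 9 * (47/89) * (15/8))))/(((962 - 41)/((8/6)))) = 1133504/52593705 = 0.02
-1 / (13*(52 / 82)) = -41 / 338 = -0.12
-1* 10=-10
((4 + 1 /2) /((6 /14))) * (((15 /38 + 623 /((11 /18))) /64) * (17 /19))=152188029 /1016576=149.71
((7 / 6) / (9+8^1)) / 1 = 7 / 102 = 0.07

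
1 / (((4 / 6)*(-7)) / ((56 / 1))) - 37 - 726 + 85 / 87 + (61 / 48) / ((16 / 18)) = -772.59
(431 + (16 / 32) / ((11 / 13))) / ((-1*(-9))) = 1055 / 22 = 47.95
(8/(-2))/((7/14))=-8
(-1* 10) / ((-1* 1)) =10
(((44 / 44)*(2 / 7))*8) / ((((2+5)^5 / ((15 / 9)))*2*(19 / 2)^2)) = 160 / 127413867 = 0.00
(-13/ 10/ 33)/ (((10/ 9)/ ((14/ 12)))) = -91/ 2200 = -0.04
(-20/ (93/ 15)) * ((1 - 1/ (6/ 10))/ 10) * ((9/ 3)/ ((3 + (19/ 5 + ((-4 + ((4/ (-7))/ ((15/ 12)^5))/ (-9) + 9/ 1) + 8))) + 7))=1968750/ 81845363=0.02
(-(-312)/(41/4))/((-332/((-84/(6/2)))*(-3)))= -2912/3403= -0.86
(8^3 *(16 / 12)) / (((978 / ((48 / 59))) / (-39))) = -212992 / 9617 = -22.15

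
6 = 6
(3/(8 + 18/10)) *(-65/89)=-975/4361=-0.22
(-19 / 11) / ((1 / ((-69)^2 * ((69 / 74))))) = -6241671 / 814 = -7667.90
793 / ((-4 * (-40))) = 793 / 160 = 4.96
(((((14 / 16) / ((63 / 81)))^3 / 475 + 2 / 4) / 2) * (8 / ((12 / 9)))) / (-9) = -122329 / 729600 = -0.17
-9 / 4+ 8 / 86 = -371 / 172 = -2.16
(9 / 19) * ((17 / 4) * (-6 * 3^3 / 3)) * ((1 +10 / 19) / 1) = -165.93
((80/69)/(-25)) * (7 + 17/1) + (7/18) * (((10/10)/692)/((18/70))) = -14321137/12891960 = -1.11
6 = 6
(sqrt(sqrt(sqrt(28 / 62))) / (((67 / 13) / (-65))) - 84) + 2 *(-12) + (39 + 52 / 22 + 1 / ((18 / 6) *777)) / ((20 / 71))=-845 *14^(1 / 8) *31^(7 / 8) / 2077 + 4979794 / 128205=27.42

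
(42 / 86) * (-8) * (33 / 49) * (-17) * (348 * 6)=28112832 / 301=93398.11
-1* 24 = -24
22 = 22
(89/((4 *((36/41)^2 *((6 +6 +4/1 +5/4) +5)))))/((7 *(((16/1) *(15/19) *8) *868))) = 31939/15119032320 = 0.00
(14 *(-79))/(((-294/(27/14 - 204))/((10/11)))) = -372485/539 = -691.07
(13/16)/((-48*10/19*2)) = -247/15360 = -0.02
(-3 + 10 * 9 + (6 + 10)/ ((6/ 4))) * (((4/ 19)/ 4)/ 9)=293/ 513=0.57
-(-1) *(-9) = -9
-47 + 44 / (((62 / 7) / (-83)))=-14239 / 31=-459.32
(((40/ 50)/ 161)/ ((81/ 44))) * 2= 352/ 65205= 0.01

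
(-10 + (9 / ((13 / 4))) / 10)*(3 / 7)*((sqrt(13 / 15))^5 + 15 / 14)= -2844 / 637 - 8216*sqrt(195) / 39375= -7.38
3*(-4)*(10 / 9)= -13.33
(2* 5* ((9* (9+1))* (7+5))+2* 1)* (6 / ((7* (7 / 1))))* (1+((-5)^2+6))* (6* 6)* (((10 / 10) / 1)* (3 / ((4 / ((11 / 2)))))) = 307986624 / 49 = 6285441.31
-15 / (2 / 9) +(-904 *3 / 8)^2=229707 / 2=114853.50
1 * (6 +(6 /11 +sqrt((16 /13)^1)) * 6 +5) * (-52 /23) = -8164 /253 - 96 * sqrt(13) /23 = -47.32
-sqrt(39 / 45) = -sqrt(195) / 15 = -0.93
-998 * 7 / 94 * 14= -48902 / 47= -1040.47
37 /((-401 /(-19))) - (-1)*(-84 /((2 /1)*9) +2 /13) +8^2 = 957737 /15639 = 61.24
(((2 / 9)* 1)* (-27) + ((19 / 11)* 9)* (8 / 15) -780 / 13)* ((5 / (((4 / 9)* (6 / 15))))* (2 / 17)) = -71415 / 374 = -190.95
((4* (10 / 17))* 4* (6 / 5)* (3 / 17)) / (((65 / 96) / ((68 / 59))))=221184 / 65195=3.39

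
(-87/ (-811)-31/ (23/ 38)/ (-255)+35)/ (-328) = -83971819/ 780068460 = -0.11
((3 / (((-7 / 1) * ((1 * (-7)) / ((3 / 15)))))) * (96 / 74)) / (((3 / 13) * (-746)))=-312 / 3381245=-0.00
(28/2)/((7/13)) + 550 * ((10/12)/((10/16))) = 2278/3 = 759.33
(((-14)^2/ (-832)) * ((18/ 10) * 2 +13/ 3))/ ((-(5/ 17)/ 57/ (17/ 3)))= 32018021/ 15600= 2052.44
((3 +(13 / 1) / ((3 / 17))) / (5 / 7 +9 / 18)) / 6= 1610 / 153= 10.52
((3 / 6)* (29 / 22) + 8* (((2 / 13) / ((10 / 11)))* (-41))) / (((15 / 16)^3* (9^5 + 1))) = -26771968 / 23749171875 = -0.00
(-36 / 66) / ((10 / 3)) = -0.16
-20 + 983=963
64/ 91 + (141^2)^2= 35968128715/ 91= 395254161.70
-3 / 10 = -0.30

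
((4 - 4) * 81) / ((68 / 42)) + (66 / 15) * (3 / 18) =11 / 15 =0.73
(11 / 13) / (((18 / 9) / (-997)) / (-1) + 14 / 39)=2991 / 1276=2.34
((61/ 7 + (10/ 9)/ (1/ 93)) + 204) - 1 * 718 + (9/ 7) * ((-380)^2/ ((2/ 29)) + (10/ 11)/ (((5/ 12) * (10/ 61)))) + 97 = 3108960544/ 1155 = 2691740.73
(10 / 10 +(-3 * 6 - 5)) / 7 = -22 / 7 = -3.14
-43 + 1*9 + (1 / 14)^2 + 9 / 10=-32433 / 980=-33.09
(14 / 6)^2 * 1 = 5.44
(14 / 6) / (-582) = -7 / 1746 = -0.00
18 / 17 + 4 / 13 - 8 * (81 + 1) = -144674 / 221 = -654.63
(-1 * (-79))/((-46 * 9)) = -79/414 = -0.19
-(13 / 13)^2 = -1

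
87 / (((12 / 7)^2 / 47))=66787 / 48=1391.40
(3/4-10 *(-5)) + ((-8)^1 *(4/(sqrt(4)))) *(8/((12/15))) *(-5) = 3403/4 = 850.75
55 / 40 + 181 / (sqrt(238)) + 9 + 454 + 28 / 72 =181*sqrt(238) / 238 + 33463 / 72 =476.50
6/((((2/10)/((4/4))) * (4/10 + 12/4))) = 150/17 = 8.82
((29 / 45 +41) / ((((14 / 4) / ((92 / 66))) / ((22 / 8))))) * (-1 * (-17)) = 732734 / 945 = 775.38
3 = 3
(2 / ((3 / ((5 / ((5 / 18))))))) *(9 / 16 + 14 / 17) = 1131 / 68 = 16.63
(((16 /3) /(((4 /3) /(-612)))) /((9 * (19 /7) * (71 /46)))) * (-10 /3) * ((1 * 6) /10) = 175168 /1349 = 129.85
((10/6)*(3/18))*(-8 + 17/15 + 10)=47/54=0.87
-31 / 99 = -0.31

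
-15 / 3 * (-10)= 50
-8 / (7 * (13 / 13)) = -8 / 7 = -1.14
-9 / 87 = -3 / 29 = -0.10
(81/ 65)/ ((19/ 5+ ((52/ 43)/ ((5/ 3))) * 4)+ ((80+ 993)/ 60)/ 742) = 31012632/ 167398439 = 0.19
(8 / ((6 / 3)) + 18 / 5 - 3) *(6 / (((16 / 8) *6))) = 23 / 10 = 2.30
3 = 3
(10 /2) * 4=20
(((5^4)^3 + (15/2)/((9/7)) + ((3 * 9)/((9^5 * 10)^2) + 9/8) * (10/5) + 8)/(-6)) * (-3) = 3152836218442616327/25828032600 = 122070320.54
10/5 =2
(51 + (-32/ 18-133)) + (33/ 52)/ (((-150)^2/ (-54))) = -49010891/ 585000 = -83.78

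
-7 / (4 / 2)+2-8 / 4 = -7 / 2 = -3.50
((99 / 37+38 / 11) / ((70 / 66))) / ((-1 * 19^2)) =-1497 / 93499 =-0.02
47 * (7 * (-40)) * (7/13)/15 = -18424/39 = -472.41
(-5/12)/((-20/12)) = 0.25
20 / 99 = 0.20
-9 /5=-1.80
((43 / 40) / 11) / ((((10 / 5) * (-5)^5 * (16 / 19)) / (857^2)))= -600044833 / 44000000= -13.64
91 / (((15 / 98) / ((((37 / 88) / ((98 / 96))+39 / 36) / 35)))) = 125723 / 4950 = 25.40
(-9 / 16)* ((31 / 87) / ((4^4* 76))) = -93 / 9027584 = -0.00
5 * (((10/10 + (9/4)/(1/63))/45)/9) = 571/324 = 1.76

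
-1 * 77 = -77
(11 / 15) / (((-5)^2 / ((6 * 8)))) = 176 / 125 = 1.41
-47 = -47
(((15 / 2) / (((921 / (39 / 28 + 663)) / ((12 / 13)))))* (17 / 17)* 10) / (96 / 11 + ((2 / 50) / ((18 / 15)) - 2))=35417250 / 4794419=7.39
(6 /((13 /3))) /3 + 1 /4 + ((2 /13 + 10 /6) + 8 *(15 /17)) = 9.59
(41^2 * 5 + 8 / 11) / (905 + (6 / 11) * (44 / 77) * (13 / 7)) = 4530687 / 488107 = 9.28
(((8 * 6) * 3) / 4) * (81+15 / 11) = 32616 / 11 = 2965.09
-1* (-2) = 2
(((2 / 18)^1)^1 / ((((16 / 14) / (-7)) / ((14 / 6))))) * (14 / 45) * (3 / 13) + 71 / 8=369013 / 42120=8.76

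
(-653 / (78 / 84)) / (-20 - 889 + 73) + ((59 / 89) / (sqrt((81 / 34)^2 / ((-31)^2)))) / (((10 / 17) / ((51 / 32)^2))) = 424421782513 / 11142743040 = 38.09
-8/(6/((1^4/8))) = -1/6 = -0.17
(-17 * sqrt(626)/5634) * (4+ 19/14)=-425 * sqrt(626)/26292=-0.40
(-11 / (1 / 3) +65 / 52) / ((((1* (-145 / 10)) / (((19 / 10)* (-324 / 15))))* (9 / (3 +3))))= -59.91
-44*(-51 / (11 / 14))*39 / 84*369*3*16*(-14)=-328805568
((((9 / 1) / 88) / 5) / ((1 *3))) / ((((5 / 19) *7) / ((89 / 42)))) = 0.01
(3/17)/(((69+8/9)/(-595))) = -945/629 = -1.50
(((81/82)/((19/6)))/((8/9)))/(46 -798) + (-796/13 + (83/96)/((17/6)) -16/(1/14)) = -295100384615/1035708544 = -284.93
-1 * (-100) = 100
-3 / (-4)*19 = 57 / 4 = 14.25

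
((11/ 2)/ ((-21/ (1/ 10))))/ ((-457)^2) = -11/ 87716580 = -0.00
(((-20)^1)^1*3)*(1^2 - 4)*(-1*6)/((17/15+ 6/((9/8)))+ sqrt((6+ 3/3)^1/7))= -2025/14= -144.64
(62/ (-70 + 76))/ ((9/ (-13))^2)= 5239/ 243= 21.56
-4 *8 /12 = -8 /3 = -2.67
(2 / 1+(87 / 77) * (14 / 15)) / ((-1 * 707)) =-24 / 5555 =-0.00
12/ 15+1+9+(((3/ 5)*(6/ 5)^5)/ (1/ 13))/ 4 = 244566/ 15625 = 15.65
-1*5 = -5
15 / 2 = 7.50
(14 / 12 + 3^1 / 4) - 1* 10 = -8.08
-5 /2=-2.50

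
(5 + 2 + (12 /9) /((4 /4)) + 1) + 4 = 40 /3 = 13.33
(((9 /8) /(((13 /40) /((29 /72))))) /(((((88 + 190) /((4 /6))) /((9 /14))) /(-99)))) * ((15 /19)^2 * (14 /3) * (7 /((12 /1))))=-0.36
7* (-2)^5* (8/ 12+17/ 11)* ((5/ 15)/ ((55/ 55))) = -16352/ 99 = -165.17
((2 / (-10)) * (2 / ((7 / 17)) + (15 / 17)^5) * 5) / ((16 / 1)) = -53590763 / 159023984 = -0.34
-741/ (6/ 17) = -4199/ 2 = -2099.50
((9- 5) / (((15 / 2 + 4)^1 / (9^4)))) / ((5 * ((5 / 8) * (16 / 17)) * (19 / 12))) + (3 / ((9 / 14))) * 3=5506726 / 10925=504.05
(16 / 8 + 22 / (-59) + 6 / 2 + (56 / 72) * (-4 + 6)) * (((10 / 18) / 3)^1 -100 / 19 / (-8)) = 5.21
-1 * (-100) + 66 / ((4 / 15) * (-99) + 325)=149630 / 1493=100.22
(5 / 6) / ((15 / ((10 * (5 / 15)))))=5 / 27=0.19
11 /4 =2.75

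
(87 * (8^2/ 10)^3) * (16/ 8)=5701632/ 125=45613.06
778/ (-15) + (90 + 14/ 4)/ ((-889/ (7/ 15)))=-65933/ 1270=-51.92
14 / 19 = 0.74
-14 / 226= -7 / 113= -0.06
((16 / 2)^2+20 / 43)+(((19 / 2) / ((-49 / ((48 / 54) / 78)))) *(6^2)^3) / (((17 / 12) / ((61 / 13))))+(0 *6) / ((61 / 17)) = -1676606220 / 6053411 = -276.97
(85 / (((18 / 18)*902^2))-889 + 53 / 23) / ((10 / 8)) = -16592638021 / 23391115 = -709.36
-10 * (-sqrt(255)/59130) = sqrt(255)/5913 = 0.00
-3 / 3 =-1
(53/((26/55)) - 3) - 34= 1953/26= 75.12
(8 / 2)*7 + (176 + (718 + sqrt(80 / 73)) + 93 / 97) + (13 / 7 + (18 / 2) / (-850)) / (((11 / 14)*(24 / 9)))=4*sqrt(365) / 73 + 3351507017 / 3627800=924.89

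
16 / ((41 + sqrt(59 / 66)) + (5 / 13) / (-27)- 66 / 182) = 86322940704 / 219050461165- 32196528 * sqrt(3894) / 219050461165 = 0.38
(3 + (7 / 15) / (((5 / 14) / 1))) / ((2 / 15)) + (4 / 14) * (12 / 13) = 29633 / 910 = 32.56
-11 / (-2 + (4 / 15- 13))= 165 / 221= 0.75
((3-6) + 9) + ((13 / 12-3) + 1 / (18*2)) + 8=109 / 9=12.11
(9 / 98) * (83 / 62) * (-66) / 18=-0.45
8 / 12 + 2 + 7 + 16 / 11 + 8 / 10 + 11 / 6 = 1513 / 110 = 13.75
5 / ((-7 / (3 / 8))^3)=-0.00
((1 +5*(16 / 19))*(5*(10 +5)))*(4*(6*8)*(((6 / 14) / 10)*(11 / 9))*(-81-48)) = -67430880 / 133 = -506999.10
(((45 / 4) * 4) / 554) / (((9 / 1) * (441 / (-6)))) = -5 / 40719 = -0.00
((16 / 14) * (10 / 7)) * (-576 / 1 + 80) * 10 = -396800 / 49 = -8097.96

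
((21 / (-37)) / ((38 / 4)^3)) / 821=-168 / 208355843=-0.00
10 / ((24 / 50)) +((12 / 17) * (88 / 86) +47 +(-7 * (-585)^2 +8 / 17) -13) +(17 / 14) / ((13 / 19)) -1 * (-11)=-478054403602 / 199563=-2395506.20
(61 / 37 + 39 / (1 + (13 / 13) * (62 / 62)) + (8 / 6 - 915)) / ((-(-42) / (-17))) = 3368363 / 9324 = 361.26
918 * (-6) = -5508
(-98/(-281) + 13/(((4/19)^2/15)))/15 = 19782563/67440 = 293.34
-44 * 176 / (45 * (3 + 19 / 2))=-15488 / 1125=-13.77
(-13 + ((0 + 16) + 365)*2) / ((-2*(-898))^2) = 749 / 3225616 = 0.00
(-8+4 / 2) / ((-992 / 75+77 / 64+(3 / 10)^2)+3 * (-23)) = 28800 / 388481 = 0.07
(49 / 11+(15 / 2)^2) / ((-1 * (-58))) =1.05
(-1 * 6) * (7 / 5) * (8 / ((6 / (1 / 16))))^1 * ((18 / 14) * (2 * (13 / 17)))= -117 / 85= -1.38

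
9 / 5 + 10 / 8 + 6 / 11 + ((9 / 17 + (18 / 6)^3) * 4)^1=425287 / 3740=113.71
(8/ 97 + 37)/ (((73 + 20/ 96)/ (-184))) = -15884352/ 170429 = -93.20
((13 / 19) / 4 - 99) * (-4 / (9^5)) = 7511 / 1121931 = 0.01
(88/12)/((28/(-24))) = -44/7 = -6.29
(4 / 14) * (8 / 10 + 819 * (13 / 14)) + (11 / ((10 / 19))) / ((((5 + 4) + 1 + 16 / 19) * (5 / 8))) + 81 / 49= 28042598 / 126175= 222.25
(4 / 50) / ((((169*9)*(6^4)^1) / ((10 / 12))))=0.00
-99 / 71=-1.39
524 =524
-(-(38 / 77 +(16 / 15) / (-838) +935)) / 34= 452726789 / 16454130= 27.51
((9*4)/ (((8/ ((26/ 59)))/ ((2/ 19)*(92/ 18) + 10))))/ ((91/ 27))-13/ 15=627799/ 117705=5.33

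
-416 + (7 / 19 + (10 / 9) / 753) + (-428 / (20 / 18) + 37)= -491765278 / 643815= -763.83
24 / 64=3 / 8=0.38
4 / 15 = 0.27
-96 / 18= -16 / 3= -5.33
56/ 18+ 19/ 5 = 311/ 45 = 6.91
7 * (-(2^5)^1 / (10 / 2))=-224 / 5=-44.80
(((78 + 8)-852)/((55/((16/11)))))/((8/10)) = -3064/121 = -25.32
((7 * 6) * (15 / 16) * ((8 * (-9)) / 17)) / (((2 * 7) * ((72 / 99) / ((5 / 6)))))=-7425 / 544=-13.65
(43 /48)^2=1849 /2304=0.80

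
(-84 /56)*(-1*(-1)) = -3 /2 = -1.50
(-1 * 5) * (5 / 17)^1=-1.47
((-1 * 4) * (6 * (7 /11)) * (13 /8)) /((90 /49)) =-4459 /330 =-13.51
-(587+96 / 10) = -2983 / 5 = -596.60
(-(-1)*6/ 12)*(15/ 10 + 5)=13/ 4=3.25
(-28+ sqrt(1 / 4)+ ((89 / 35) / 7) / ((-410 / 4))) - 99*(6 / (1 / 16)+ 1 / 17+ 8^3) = -102843779777 / 1707650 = -60225.33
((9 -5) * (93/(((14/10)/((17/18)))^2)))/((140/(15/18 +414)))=501.63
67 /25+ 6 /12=159 /50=3.18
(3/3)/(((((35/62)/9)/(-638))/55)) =-559434.86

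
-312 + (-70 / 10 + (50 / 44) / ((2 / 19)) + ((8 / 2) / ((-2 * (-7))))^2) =-664313 / 2156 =-308.12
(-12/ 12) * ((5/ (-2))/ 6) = 5/ 12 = 0.42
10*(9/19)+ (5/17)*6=2100/323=6.50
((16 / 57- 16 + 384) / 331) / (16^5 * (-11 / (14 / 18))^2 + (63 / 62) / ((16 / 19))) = 1020379136 / 192346738465798215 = 0.00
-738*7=-5166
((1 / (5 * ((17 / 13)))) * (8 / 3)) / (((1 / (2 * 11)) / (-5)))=-2288 / 51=-44.86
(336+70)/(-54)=-203/27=-7.52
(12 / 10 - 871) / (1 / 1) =-4349 / 5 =-869.80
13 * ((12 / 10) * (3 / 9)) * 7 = 182 / 5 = 36.40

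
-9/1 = -9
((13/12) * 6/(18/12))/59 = 13/177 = 0.07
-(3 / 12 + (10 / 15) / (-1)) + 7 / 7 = 17 / 12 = 1.42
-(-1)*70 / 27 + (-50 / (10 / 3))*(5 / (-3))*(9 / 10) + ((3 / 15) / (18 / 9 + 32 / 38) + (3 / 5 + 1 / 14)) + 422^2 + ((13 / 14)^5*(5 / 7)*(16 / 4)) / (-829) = 18760932467592269 / 105333502680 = 178109.83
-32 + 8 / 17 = -536 / 17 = -31.53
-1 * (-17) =17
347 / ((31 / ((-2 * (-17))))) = 11798 / 31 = 380.58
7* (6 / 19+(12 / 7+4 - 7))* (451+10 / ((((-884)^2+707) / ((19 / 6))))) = -45505465262 / 14861097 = -3062.05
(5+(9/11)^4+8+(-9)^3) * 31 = -22182.11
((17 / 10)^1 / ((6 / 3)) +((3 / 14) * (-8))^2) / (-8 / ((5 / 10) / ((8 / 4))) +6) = -3713 / 25480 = -0.15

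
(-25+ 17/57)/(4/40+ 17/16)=-112640/5301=-21.25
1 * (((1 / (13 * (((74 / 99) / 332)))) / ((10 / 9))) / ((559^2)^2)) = 73953 / 234834722743205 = 0.00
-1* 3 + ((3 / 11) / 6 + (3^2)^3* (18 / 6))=48049 / 22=2184.05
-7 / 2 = -3.50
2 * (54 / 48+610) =4889 / 4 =1222.25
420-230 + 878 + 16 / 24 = 1068.67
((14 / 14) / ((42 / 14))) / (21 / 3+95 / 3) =1 / 116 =0.01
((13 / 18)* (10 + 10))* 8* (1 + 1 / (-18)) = 109.14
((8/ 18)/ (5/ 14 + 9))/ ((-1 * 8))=-7/ 1179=-0.01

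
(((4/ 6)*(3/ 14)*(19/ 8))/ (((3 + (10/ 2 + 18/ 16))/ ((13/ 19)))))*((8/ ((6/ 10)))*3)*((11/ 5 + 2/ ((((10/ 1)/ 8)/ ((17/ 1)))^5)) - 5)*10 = 604834544288/ 63875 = 9469033.96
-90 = -90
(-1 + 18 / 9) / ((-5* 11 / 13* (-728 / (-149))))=-149 / 3080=-0.05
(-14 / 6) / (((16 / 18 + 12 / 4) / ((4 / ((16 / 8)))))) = -6 / 5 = -1.20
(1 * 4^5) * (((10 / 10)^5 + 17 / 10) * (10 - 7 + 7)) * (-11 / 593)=-304128 / 593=-512.86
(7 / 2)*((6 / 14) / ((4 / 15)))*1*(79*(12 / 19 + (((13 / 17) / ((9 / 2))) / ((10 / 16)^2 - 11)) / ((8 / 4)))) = 121545055 / 438634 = 277.10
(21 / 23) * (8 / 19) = 168 / 437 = 0.38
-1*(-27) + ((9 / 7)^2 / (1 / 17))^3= 22219.88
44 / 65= 0.68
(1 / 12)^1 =0.08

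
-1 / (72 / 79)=-79 / 72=-1.10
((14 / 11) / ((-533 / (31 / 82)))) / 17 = -217 / 4086511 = -0.00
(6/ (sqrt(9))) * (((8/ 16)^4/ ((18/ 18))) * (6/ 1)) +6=27/ 4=6.75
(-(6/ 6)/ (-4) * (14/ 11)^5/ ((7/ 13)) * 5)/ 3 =1248520/ 483153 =2.58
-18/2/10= -9/10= -0.90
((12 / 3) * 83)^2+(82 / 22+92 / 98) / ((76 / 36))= 1128826619 / 10241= 110226.21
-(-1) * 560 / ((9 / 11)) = 6160 / 9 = 684.44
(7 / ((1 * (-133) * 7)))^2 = 1 / 17689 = 0.00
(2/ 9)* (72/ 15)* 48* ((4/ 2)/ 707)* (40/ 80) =256/ 3535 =0.07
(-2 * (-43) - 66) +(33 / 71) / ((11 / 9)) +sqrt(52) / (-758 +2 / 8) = 1447 / 71 - 8 * sqrt(13) / 3031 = 20.37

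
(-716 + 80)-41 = -677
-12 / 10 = -6 / 5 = -1.20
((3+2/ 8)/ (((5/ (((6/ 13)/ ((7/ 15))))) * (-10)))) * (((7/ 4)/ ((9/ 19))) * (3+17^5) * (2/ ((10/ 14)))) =-9442069/ 10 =-944206.90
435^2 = 189225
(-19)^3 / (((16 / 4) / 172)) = -294937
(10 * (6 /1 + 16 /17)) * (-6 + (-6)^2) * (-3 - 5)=-283200 /17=-16658.82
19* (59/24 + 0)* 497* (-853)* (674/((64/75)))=-4003878978925/256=-15640152261.43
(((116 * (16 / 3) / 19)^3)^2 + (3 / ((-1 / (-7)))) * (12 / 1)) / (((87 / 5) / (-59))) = -12058407023597367766180 / 2983790910663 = -4041304295.32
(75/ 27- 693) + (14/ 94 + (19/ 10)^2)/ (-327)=-3182460601/ 4610700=-690.23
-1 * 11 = -11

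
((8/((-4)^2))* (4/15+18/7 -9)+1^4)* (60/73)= -874/511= -1.71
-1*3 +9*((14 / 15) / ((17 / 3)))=-129 / 85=-1.52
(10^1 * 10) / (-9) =-100 / 9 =-11.11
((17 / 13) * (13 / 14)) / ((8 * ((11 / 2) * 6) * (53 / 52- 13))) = -221 / 575652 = -0.00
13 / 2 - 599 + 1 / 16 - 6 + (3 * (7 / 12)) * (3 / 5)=-597.39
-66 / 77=-6 / 7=-0.86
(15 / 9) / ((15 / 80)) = 80 / 9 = 8.89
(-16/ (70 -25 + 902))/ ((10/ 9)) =-72/ 4735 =-0.02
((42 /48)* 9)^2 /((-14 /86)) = -24381 /64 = -380.95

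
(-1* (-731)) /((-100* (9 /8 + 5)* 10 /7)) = -731 /875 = -0.84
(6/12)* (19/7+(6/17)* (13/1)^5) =15594629/238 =65523.65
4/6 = 2/3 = 0.67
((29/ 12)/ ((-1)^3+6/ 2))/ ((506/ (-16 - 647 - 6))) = -6467/ 4048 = -1.60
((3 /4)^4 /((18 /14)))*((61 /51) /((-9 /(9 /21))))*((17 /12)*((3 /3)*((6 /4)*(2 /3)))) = -61 /3072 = -0.02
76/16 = 19/4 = 4.75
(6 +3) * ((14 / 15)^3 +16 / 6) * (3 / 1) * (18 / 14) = 105696 / 875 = 120.80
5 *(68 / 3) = 340 / 3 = 113.33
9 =9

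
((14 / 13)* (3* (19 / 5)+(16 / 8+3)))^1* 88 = 101024 / 65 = 1554.22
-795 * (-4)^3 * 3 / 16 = 9540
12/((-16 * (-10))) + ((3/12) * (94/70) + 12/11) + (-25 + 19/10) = -66523/3080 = -21.60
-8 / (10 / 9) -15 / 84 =-1033 / 140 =-7.38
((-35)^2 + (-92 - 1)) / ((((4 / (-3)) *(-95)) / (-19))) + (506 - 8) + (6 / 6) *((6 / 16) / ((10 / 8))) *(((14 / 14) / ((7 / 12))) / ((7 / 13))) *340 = 159969 / 245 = 652.93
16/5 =3.20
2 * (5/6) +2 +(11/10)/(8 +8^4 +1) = 451583/123150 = 3.67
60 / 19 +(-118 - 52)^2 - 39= 548419 / 19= 28864.16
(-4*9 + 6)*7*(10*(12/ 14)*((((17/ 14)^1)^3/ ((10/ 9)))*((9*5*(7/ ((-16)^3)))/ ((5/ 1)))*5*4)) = 89539425/ 100352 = 892.25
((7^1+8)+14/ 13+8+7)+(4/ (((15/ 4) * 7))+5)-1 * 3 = 45358/ 1365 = 33.23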